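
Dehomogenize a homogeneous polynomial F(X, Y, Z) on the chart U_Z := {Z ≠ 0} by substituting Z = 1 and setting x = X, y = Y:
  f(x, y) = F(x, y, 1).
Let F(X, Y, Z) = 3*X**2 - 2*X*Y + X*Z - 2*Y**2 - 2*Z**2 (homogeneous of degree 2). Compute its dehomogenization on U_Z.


f(x, y) = 3*x**2 - 2*x*y + x - 2*y**2 - 2

On U_Z we set Z = 1. Each monomial c·X^i·Y^j·Z^k in F becomes c·x^i·y^j·1^k = c·x^i·y^j.
Substituting Z = 1: F(X, Y, 1) = 3*x**2 - 2*x*y + x - 2*y**2 - 2.
Note: deg(f) ≤ deg(F) = 2; strict inequality happens when F is divisible by Z (lost terms).


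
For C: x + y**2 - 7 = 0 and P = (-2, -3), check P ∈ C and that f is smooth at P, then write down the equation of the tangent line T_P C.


Tangent line at P: x - 6*y - 16 = 0.

Step 1: f(-2, -3) = 0, so P lies on C.
Step 2: partial derivatives
  f_x(x, y) = 1, f_y(x, y) = 2*y.
  f_x(P) = 1, f_y(P) = -6 (gradient nonzero, so P is smooth).
Step 3: tangent line at P: 1·(x − -2) + -6·(y − -3) = 0.
Expanding: x - 6*y - 16 = 0.


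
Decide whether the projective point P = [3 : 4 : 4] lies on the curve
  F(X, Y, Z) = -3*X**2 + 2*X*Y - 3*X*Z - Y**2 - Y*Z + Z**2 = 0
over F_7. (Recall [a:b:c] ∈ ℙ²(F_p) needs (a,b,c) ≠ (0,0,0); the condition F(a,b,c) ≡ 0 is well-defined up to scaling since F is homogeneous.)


F(3,4,4) ≡ 1 (mod 7); P is NOT on the curve.

Evaluate F(3, 4, 4) term-by-term (mod 7).
  -3*X**2 ↦ -3·9·1·1 = -27
  2*X*Y ↦ 2·3·4·1 = 24
  -3*X*Z ↦ -3·3·1·4 = -36
  -Y**2 ↦ -1·1·16·1 = -16
  -Y*Z ↦ -1·1·4·4 = -16
  Z**2 ↦ 1·1·1·16 = 16
Sum: F(3, 4, 4) = (-27) + (24) + (-36) + (-16) + (-16) + (16) = -55.
Reducing mod 7: -55 ≡ 1 (mod 7).
Since F(a, b, c) ≡ 1 ≠ 0 (mod 7), P does NOT lie on the curve.


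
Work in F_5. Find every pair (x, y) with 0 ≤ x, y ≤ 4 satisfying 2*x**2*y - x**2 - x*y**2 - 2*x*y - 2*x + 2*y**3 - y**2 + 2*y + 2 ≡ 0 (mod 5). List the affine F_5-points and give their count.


Affine F_5-points: {(0, 1), (2, 2), (3, 2), (4, 3), (4, 4)}; count = 5.

For each of the 25 pairs (x, y) ∈ F_5², evaluate f(x, y) mod 5. Record the zeros.
  x = 0: [0↦2, 1↦0, 2↦3, 3↦3, 4↦2]  zeros at y ∈ {1}
  x = 1: [0↦4, 1↦1, 2↦1, 3↦1, 4↦3]  zeros at y ∈ ∅
  x = 2: [0↦4, 1↦4, 2↦0, 3↦4, 4↦3]  zeros at y ∈ {2}
  x = 3: [0↦2, 1↦4, 2↦0, 3↦2, 4↦2]  zeros at y ∈ {2}
  x = 4: [0↦3, 1↦1, 2↦1, 3↦0, 4↦0]  zeros at y ∈ {3, 4}
Collecting zeros: affine points = {(0, 1), (2, 2), (3, 2), (4, 3), (4, 4)}.
Total count |C(F_5)_aff| = 5.


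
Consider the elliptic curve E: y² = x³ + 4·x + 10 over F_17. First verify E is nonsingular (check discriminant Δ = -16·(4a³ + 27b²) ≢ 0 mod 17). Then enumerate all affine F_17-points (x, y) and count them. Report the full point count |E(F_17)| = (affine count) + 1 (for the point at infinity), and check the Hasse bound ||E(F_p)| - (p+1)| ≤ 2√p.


Affine points = {(1, 7), (1, 10), (2, 3), (2, 14), (3, 7), (3, 10), (5, 6), (5, 11), (10, 8), (10, 9), (11, 5), (11, 12), (12, 1), (12, 16), (13, 7), (13, 10)}; affine count = 16; |E(F_17)| = 17.

Discriminant check: Δ ∝ 4a³ + 27b² = 4·4³ + 27·10² = 4·64 + 27·100 ≡ 15 (mod 17). Nonzero ⇒ E is nonsingular.
For each x ∈ F_17, compute rhs = x³ + 4·x + 10 mod 17, then count y ∈ F_17 with y² ≡ rhs.
  x = 0: rhs = 10, matching y values: none (0 points).
  x = 1: rhs = 15, matching y values: 7, 10 (2 points).
  x = 2: rhs = 9, matching y values: 3, 14 (2 points).
  x = 3: rhs = 15, matching y values: 7, 10 (2 points).
  x = 4: rhs = 5, matching y values: none (0 points).
  x = 5: rhs = 2, matching y values: 6, 11 (2 points).
  x = 6: rhs = 12, matching y values: none (0 points).
  x = 7: rhs = 7, matching y values: none (0 points).
  x = 8: rhs = 10, matching y values: none (0 points).
  x = 9: rhs = 10, matching y values: none (0 points).
  x = 10: rhs = 13, matching y values: 8, 9 (2 points).
  x = 11: rhs = 8, matching y values: 5, 12 (2 points).
  x = 12: rhs = 1, matching y values: 1, 16 (2 points).
  x = 13: rhs = 15, matching y values: 7, 10 (2 points).
  x = 14: rhs = 5, matching y values: none (0 points).
  x = 15: rhs = 11, matching y values: none (0 points).
  x = 16: rhs = 5, matching y values: none (0 points).
Total affine count: 16.
Full point count |E(F_17)| = 16 + 1 = 17.
Hasse bound: |17 − (17+1)| = |-1| = 1 ≤ 2√17 ≈ 8.2462 ✓.


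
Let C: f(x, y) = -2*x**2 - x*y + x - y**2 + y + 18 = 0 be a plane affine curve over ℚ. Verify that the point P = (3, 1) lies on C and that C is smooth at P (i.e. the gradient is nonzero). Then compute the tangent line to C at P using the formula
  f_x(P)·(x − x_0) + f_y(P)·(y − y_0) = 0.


Tangent line at P: -12*x - 4*y + 40 = 0.

Step 1: f(3, 1) = 0, so P lies on C.
Step 2: partial derivatives
  f_x(x, y) = -4*x - y + 1, f_y(x, y) = -x - 2*y + 1.
  f_x(P) = -12, f_y(P) = -4 (gradient nonzero, so P is smooth).
Step 3: tangent line at P: -12·(x − 3) + -4·(y − 1) = 0.
Expanding: -12*x - 4*y + 40 = 0.


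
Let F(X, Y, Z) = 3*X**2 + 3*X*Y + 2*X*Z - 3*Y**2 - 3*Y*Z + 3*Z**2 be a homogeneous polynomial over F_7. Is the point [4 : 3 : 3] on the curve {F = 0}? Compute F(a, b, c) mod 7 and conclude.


F(4,3,3) ≡ 4 (mod 7); P is NOT on the curve.

Evaluate F(4, 3, 3) term-by-term (mod 7).
  3*X**2 ↦ 3·16·1·1 = 48
  3*X*Y ↦ 3·4·3·1 = 36
  2*X*Z ↦ 2·4·1·3 = 24
  -3*Y**2 ↦ -3·1·9·1 = -27
  -3*Y*Z ↦ -3·1·3·3 = -27
  3*Z**2 ↦ 3·1·1·9 = 27
Sum: F(4, 3, 3) = (48) + (36) + (24) + (-27) + (-27) + (27) = 81.
Reducing mod 7: 81 ≡ 4 (mod 7).
Since F(a, b, c) ≡ 4 ≠ 0 (mod 7), P does NOT lie on the curve.


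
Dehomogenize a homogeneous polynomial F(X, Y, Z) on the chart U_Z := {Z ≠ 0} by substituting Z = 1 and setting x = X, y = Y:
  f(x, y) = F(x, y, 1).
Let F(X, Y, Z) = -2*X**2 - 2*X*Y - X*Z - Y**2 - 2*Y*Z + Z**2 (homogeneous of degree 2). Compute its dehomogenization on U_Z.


f(x, y) = -2*x**2 - 2*x*y - x - y**2 - 2*y + 1

On U_Z we set Z = 1. Each monomial c·X^i·Y^j·Z^k in F becomes c·x^i·y^j·1^k = c·x^i·y^j.
Substituting Z = 1: F(X, Y, 1) = -2*x**2 - 2*x*y - x - y**2 - 2*y + 1.
Note: deg(f) ≤ deg(F) = 2; strict inequality happens when F is divisible by Z (lost terms).


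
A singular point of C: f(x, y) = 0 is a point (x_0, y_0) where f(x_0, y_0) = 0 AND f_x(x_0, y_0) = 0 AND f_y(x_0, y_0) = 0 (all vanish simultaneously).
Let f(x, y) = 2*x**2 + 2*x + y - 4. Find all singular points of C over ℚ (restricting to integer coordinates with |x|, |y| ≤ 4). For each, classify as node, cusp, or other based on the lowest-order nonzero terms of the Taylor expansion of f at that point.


No singular points in the scanned grid; C is smooth there.

Compute partial derivatives:
  f_x = 4*x + 2.
  f_y = 1.
f_y = 1 is a nonzero constant, so f_y never vanishes: no point (x, y) can satisfy f = f_x = f_y = 0. In particular no (x, y) ∈ {−4, ..., 4}² is singular; the curve is smooth.


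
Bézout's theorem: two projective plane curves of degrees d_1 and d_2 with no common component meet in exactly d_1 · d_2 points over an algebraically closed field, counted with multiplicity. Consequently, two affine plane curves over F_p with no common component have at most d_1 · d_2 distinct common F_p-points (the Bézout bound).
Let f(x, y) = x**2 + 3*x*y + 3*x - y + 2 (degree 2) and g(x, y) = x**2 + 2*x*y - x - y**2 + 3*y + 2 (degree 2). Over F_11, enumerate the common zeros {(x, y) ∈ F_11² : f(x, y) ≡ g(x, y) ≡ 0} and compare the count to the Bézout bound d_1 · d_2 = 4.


Common zeros: {(1, 8)}; count = 1; Bézout bound = 4.

deg(f) = 2, deg(g) = 2, so Bézout bound = 4.
Scan x ∈ F_11. For each x, list the y ∈ F_11 with f(x, y) ≡ 0 and those with g(x, y) ≡ 0 (mod 11); the common zeros in that column are the intersection.
  x = 0: f ≡ 0 at y ∈ {2}; g ≡ 0 at y ∈ ∅; common: ∅.
  x = 1: f ≡ 0 at y ∈ {8}; g ≡ 0 at y ∈ {8}; common: {8}.
  x = 2: f ≡ 0 at y ∈ {2}; g ≡ 0 at y ∈ ∅; common: ∅.
  x = 3: f ≡ 0 at y ∈ {3}; g ≡ 0 at y ∈ {2, 7}; common: ∅.
  x = 4: f ≡ 0 at y ∈ ∅; g ≡ 0 at y ∈ {5, 6}; common: ∅.
  x = 5: f ≡ 0 at y ∈ {8}; g ≡ 0 at y ∈ {0, 2}; common: ∅.
  x = 6: f ≡ 0 at y ∈ {9}; g ≡ 0 at y ∈ {7, 8}; common: ∅.
  x = 7: f ≡ 0 at y ∈ {3}; g ≡ 0 at y ∈ {0, 6}; common: ∅.
  x = 8: f ≡ 0 at y ∈ {9}; g ≡ 0 at y ∈ ∅; common: ∅.
  x = 9: f ≡ 0 at y ∈ {0}; g ≡ 0 at y ∈ {5}; common: ∅.
  x = 10: f ≡ 0 at y ∈ {0}; g ≡ 0 at y ∈ ∅; common: ∅.
Collecting: common zeros = {(1, 8)}, so the count is 1.
Comparison with the Bézout bound: 1 ≤ 4 = deg(f)·deg(g), as expected for curves with no common component (the affine F_11-count falls short of the bound because intersections may lie at infinity, over extension fields, or carry multiplicity).


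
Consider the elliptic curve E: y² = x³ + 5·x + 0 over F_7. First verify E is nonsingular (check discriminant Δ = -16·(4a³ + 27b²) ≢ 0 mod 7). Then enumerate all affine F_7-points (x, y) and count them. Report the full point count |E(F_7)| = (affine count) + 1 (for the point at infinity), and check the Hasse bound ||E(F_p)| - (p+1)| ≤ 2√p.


Affine points = {(0, 0), (2, 2), (2, 5), (3, 0), (4, 0), (6, 1), (6, 6)}; affine count = 7; |E(F_7)| = 8.

Discriminant check: Δ ∝ 4a³ + 27b² = 4·5³ + 27·0² = 4·125 + 27·0 ≡ 3 (mod 7). Nonzero ⇒ E is nonsingular.
For each x ∈ F_7, compute rhs = x³ + 5·x + 0 mod 7, then count y ∈ F_7 with y² ≡ rhs.
  x = 0: rhs = 0, matching y values: 0 (1 points).
  x = 1: rhs = 6, matching y values: none (0 points).
  x = 2: rhs = 4, matching y values: 2, 5 (2 points).
  x = 3: rhs = 0, matching y values: 0 (1 points).
  x = 4: rhs = 0, matching y values: 0 (1 points).
  x = 5: rhs = 3, matching y values: none (0 points).
  x = 6: rhs = 1, matching y values: 1, 6 (2 points).
Total affine count: 7.
Full point count |E(F_7)| = 7 + 1 = 8.
Hasse bound: |8 − (7+1)| = |0| = 0 ≤ 2√7 ≈ 5.2915 ✓.


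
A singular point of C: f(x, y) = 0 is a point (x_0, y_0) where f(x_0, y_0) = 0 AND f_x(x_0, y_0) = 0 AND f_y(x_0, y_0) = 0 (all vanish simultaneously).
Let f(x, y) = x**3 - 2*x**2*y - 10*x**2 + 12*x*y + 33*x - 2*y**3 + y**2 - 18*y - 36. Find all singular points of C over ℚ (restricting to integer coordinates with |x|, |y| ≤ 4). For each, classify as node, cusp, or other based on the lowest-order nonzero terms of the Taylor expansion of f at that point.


Singular points: {(3, 0)}; classification: node.

Compute partial derivatives:
  f_x = 3*x**2 - 4*x*y - 20*x + 12*y + 33.
  f_y = -2*x**2 + 12*x - 6*y**2 + 2*y - 18.
Scan x_0 ∈ {−4, ..., 4}. For each x_0, f_y(x_0, y) is a polynomial in y; find its integer roots y ∈ {−4, ..., 4}, then test f_x and f at those candidates.
  x = -4: f_y(-4, y) = -6*y**2 + 2*y - 98; no integer root y with |y| ≤ 4.
  x = -3: f_y(-3, y) = -6*y**2 + 2*y - 72; no integer root y with |y| ≤ 4.
  x = -2: f_y(-2, y) = -6*y**2 + 2*y - 50; no integer root y with |y| ≤ 4.
  x = -1: f_y(-1, y) = -6*y**2 + 2*y - 32; no integer root y with |y| ≤ 4.
  x = 0: f_y(0, y) = -6*y**2 + 2*y - 18; no integer root y with |y| ≤ 4.
  x = 1: f_y(1, y) = -6*y**2 + 2*y - 8; no integer root y with |y| ≤ 4.
  x = 2: f_y(2, y) = -6*y**2 + 2*y - 2; no integer root y with |y| ≤ 4.
  x = 3: f_y(3, y) = -6*y**2 + 2*y; vanishes at y ∈ {0}. (3, 0): f_x = 0, f = 0 — SINGULAR.
  x = 4: f_y(4, y) = -6*y**2 + 2*y - 2; no integer root y with |y| ≤ 4.
Only singular point on the grid: (3, 0).
Classify: substitute x = 3 + u, y = 0 + v and expand: f = u**3 - 2*u**2*v - u**2 - 2*v**3 + v**2.
No constant or linear terms (consistent with a singular point). Quadratic part: -u**2 + v**2. Cubic part: u**3 - 2*u**2*v - 2*v**3.
The quadratic part v**2 - u**2 = (v − u)(v + u) splits into two distinct linear factors, so there are two distinct tangent lines y − 0 = ±(x − 3) — this is a node (ordinary double point).
Classification: node.


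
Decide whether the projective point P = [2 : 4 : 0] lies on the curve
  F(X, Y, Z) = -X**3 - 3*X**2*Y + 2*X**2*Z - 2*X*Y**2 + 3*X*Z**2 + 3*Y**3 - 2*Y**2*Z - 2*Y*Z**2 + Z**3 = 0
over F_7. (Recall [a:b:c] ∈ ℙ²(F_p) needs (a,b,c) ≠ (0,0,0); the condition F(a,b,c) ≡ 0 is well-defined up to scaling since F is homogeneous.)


F(2,4,0) ≡ 2 (mod 7); P is NOT on the curve.

Evaluate F(2, 4, 0) term-by-term (mod 7).
  -X**3 ↦ -1·8·1·1 = -8
  -3*X**2*Y ↦ -3·4·4·1 = -48
  2*X**2*Z ↦ 2·4·1·0 = 0
  -2*X*Y**2 ↦ -2·2·16·1 = -64
  3*X*Z**2 ↦ 3·2·1·0 = 0
  3*Y**3 ↦ 3·1·64·1 = 192
  -2*Y**2*Z ↦ -2·1·16·0 = 0
  -2*Y*Z**2 ↦ -2·1·4·0 = 0
  Z**3 ↦ 1·1·1·0 = 0
Sum: F(2, 4, 0) = (-8) + (-48) + (0) + (-64) + (0) + (192) + (0) + (0) + (0) = 72.
Reducing mod 7: 72 ≡ 2 (mod 7).
Since F(a, b, c) ≡ 2 ≠ 0 (mod 7), P does NOT lie on the curve.


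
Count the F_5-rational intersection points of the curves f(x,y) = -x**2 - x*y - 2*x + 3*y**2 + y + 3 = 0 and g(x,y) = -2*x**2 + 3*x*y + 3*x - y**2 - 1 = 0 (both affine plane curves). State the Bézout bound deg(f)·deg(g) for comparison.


Common zeros: {(1, 0), (2, 2)}; count = 2; Bézout bound = 4.

deg(f) = 2, deg(g) = 2, so Bézout bound = 4.
Scan x ∈ F_5. For each x, list the y ∈ F_5 with f(x, y) ≡ 0 and those with g(x, y) ≡ 0 (mod 5); the common zeros in that column are the intersection.
  x = 0: f ≡ 0 at y ∈ {4}; g ≡ 0 at y ∈ {2, 3}; common: ∅.
  x = 1: f ≡ 0 at y ∈ {0}; g ≡ 0 at y ∈ {0, 3}; common: {0}.
  x = 2: f ≡ 0 at y ∈ {0, 2}; g ≡ 0 at y ∈ {2, 4}; common: {2}.
  x = 3: f ≡ 0 at y ∈ ∅; g ≡ 0 at y ∈ {0, 4}; common: ∅.
  x = 4: f ≡ 0 at y ∈ {2, 4}; g ≡ 0 at y ∈ {1}; common: ∅.
Collecting: common zeros = {(1, 0), (2, 2)}, so the count is 2.
Comparison with the Bézout bound: 2 ≤ 4 = deg(f)·deg(g), as expected for curves with no common component (the affine F_5-count falls short of the bound because intersections may lie at infinity, over extension fields, or carry multiplicity).


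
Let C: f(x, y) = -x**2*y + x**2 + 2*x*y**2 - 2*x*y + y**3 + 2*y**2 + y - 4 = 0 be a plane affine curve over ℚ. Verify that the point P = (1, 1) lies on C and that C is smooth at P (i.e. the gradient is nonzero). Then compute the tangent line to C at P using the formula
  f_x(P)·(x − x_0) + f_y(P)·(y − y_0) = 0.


Tangent line at P: 9*y - 9 = 0.

Step 1: f(1, 1) = 0, so P lies on C.
Step 2: partial derivatives
  f_x(x, y) = -2*x*y + 2*x + 2*y**2 - 2*y, f_y(x, y) = -x**2 + 4*x*y - 2*x + 3*y**2 + 4*y + 1.
  f_x(P) = 0, f_y(P) = 9 (gradient nonzero, so P is smooth).
Step 3: tangent line at P: 0·(x − 1) + 9·(y − 1) = 0.
Expanding: 9*y - 9 = 0.


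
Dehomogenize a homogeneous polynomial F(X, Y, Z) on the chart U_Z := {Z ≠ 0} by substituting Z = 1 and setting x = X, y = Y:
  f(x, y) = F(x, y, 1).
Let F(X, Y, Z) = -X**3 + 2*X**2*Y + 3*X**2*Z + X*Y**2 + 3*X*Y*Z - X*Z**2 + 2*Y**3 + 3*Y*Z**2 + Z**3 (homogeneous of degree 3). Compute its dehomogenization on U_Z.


f(x, y) = -x**3 + 2*x**2*y + 3*x**2 + x*y**2 + 3*x*y - x + 2*y**3 + 3*y + 1

On U_Z we set Z = 1. Each monomial c·X^i·Y^j·Z^k in F becomes c·x^i·y^j·1^k = c·x^i·y^j.
Substituting Z = 1: F(X, Y, 1) = -x**3 + 2*x**2*y + 3*x**2 + x*y**2 + 3*x*y - x + 2*y**3 + 3*y + 1.
Note: deg(f) ≤ deg(F) = 3; strict inequality happens when F is divisible by Z (lost terms).


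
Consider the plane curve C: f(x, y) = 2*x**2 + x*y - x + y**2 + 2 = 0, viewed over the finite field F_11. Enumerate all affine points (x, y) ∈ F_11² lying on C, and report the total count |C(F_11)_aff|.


Affine F_11-points: {(0, 3), (0, 8), (1, 5), (2, 1), (2, 8), (8, 5), (8, 9), (9, 1), (10, 3), (10, 9)}; count = 10.

For each of the 121 pairs (x, y) ∈ F_11², evaluate f(x, y) mod 11. Record the zeros.
  x = 0: [0↦2, 1↦3, 2↦6, 3↦0, 4↦7, 5↦5, 6↦5, 7↦7, 8↦0, 9↦6, 10↦3]  zeros at y ∈ {3, 8}
  x = 1: [0↦3, 1↦5, 2↦9, 3↦4, 4↦1, 5↦0, 6↦1, 7↦4, 8↦9, 9↦5, 10↦3]  zeros at y ∈ {5}
  x = 2: [0↦8, 1↦0, 2↦5, 3↦1, 4↦10, 5↦10, 6↦1, 7↦5, 8↦0, 9↦8, 10↦7]  zeros at y ∈ {1, 8}
  x = 3: [0↦6, 1↦10, 2↦5, 3↦2, 4↦1, 5↦2, 6↦5, 7↦10, 8↦6, 9↦4, 10↦4]  zeros at y ∈ ∅
  x = 4: [0↦8, 1↦2, 2↦9, 3↦7, 4↦7, 5↦9, 6↦2, 7↦8, 8↦5, 9↦4, 10↦5]  zeros at y ∈ ∅
  x = 5: [0↦3, 1↦9, 2↦6, 3↦5, 4↦6, 5↦9, 6↦3, 7↦10, 8↦8, 9↦8, 10↦10]  zeros at y ∈ ∅
  x = 6: [0↦2, 1↦9, 2↦7, 3↦7, 4↦9, 5↦2, 6↦8, 7↦5, 8↦4, 9↦5, 10↦8]  zeros at y ∈ ∅
  x = 7: [0↦5, 1↦2, 2↦1, 3↦2, 4↦5, 5↦10, 6↦6, 7↦4, 8↦4, 9↦6, 10↦10]  zeros at y ∈ ∅
  x = 8: [0↦1, 1↦10, 2↦10, 3↦1, 4↦5, 5↦0, 6↦8, 7↦7, 8↦8, 9↦0, 10↦5]  zeros at y ∈ {5, 9}
  x = 9: [0↦1, 1↦0, 2↦1, 3↦4, 4↦9, 5↦5, 6↦3, 7↦3, 8↦5, 9↦9, 10↦4]  zeros at y ∈ {1}
  x = 10: [0↦5, 1↦5, 2↦7, 3↦0, 4↦6, 5↦3, 6↦2, 7↦3, 8↦6, 9↦0, 10↦7]  zeros at y ∈ {3, 9}
Collecting zeros: affine points = {(0, 3), (0, 8), (1, 5), (2, 1), (2, 8), (8, 5), (8, 9), (9, 1), (10, 3), (10, 9)}.
Total count |C(F_11)_aff| = 10.


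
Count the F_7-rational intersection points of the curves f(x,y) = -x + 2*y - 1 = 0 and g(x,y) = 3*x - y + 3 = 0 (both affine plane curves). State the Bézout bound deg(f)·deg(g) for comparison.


Common zeros: {(6, 0)}; count = 1; Bézout bound = 1.

deg(f) = 1, deg(g) = 1, so Bézout bound = 1.
Scan x ∈ F_7. For each x, list the y ∈ F_7 with f(x, y) ≡ 0 and those with g(x, y) ≡ 0 (mod 7); the common zeros in that column are the intersection.
  x = 0: f ≡ 0 at y ∈ {4}; g ≡ 0 at y ∈ {3}; common: ∅.
  x = 1: f ≡ 0 at y ∈ {1}; g ≡ 0 at y ∈ {6}; common: ∅.
  x = 2: f ≡ 0 at y ∈ {5}; g ≡ 0 at y ∈ {2}; common: ∅.
  x = 3: f ≡ 0 at y ∈ {2}; g ≡ 0 at y ∈ {5}; common: ∅.
  x = 4: f ≡ 0 at y ∈ {6}; g ≡ 0 at y ∈ {1}; common: ∅.
  x = 5: f ≡ 0 at y ∈ {3}; g ≡ 0 at y ∈ {4}; common: ∅.
  x = 6: f ≡ 0 at y ∈ {0}; g ≡ 0 at y ∈ {0}; common: {0}.
Collecting: common zeros = {(6, 0)}, so the count is 1.
Comparison with the Bézout bound: 1 ≤ 1 = deg(f)·deg(g), as expected for curves with no common component (the bound is attained).


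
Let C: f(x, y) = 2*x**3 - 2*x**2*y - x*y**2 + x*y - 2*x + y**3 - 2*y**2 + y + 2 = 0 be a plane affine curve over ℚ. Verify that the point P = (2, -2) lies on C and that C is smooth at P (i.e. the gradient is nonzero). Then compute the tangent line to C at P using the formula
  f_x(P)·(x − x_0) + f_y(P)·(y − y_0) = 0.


Tangent line at P: 32*x + 23*y - 18 = 0.

Step 1: f(2, -2) = 0, so P lies on C.
Step 2: partial derivatives
  f_x(x, y) = 6*x**2 - 4*x*y - y**2 + y - 2, f_y(x, y) = -2*x**2 - 2*x*y + x + 3*y**2 - 4*y + 1.
  f_x(P) = 32, f_y(P) = 23 (gradient nonzero, so P is smooth).
Step 3: tangent line at P: 32·(x − 2) + 23·(y − -2) = 0.
Expanding: 32*x + 23*y - 18 = 0.


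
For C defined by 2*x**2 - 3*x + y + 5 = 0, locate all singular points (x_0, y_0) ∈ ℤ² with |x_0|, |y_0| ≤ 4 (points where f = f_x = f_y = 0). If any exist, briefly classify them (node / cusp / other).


No singular points in the scanned grid; C is smooth there.

Compute partial derivatives:
  f_x = 4*x - 3.
  f_y = 1.
f_y = 1 is a nonzero constant, so f_y never vanishes: no point (x, y) can satisfy f = f_x = f_y = 0. In particular no (x, y) ∈ {−4, ..., 4}² is singular; the curve is smooth.


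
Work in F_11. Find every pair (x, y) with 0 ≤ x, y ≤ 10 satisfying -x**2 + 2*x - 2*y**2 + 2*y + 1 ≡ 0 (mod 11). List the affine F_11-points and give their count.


Affine F_11-points: {(0, 3), (0, 9), (1, 4), (1, 8), (2, 3), (2, 9), (4, 2), (4, 10), (9, 2), (9, 10)}; count = 10.

For each of the 121 pairs (x, y) ∈ F_11², evaluate f(x, y) mod 11. Record the zeros.
  x = 0: [0↦1, 1↦1, 2↦8, 3↦0, 4↦10, 5↦5, 6↦7, 7↦5, 8↦10, 9↦0, 10↦8]  zeros at y ∈ {3, 9}
  x = 1: [0↦2, 1↦2, 2↦9, 3↦1, 4↦0, 5↦6, 6↦8, 7↦6, 8↦0, 9↦1, 10↦9]  zeros at y ∈ {4, 8}
  x = 2: [0↦1, 1↦1, 2↦8, 3↦0, 4↦10, 5↦5, 6↦7, 7↦5, 8↦10, 9↦0, 10↦8]  zeros at y ∈ {3, 9}
  x = 3: [0↦9, 1↦9, 2↦5, 3↦8, 4↦7, 5↦2, 6↦4, 7↦2, 8↦7, 9↦8, 10↦5]  zeros at y ∈ ∅
  x = 4: [0↦4, 1↦4, 2↦0, 3↦3, 4↦2, 5↦8, 6↦10, 7↦8, 8↦2, 9↦3, 10↦0]  zeros at y ∈ {2, 10}
  x = 5: [0↦8, 1↦8, 2↦4, 3↦7, 4↦6, 5↦1, 6↦3, 7↦1, 8↦6, 9↦7, 10↦4]  zeros at y ∈ ∅
  x = 6: [0↦10, 1↦10, 2↦6, 3↦9, 4↦8, 5↦3, 6↦5, 7↦3, 8↦8, 9↦9, 10↦6]  zeros at y ∈ ∅
  x = 7: [0↦10, 1↦10, 2↦6, 3↦9, 4↦8, 5↦3, 6↦5, 7↦3, 8↦8, 9↦9, 10↦6]  zeros at y ∈ ∅
  x = 8: [0↦8, 1↦8, 2↦4, 3↦7, 4↦6, 5↦1, 6↦3, 7↦1, 8↦6, 9↦7, 10↦4]  zeros at y ∈ ∅
  x = 9: [0↦4, 1↦4, 2↦0, 3↦3, 4↦2, 5↦8, 6↦10, 7↦8, 8↦2, 9↦3, 10↦0]  zeros at y ∈ {2, 10}
  x = 10: [0↦9, 1↦9, 2↦5, 3↦8, 4↦7, 5↦2, 6↦4, 7↦2, 8↦7, 9↦8, 10↦5]  zeros at y ∈ ∅
Collecting zeros: affine points = {(0, 3), (0, 9), (1, 4), (1, 8), (2, 3), (2, 9), (4, 2), (4, 10), (9, 2), (9, 10)}.
Total count |C(F_11)_aff| = 10.


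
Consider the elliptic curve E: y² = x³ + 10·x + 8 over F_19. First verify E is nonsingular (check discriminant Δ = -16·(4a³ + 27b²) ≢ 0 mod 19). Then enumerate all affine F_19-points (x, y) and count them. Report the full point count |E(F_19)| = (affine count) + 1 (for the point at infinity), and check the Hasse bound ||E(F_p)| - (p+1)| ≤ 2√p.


Affine points = {(1, 0), (2, 6), (2, 13), (4, 6), (4, 13), (8, 7), (8, 12), (10, 5), (10, 14), (11, 9), (11, 10), (13, 6), (13, 13), (14, 2), (14, 17), (18, 4), (18, 15)}; affine count = 17; |E(F_19)| = 18.

Discriminant check: Δ ∝ 4a³ + 27b² = 4·10³ + 27·8² = 4·1000 + 27·64 ≡ 9 (mod 19). Nonzero ⇒ E is nonsingular.
For each x ∈ F_19, compute rhs = x³ + 10·x + 8 mod 19, then count y ∈ F_19 with y² ≡ rhs.
  x = 0: rhs = 8, matching y values: none (0 points).
  x = 1: rhs = 0, matching y values: 0 (1 points).
  x = 2: rhs = 17, matching y values: 6, 13 (2 points).
  x = 3: rhs = 8, matching y values: none (0 points).
  x = 4: rhs = 17, matching y values: 6, 13 (2 points).
  x = 5: rhs = 12, matching y values: none (0 points).
  x = 6: rhs = 18, matching y values: none (0 points).
  x = 7: rhs = 3, matching y values: none (0 points).
  x = 8: rhs = 11, matching y values: 7, 12 (2 points).
  x = 9: rhs = 10, matching y values: none (0 points).
  x = 10: rhs = 6, matching y values: 5, 14 (2 points).
  x = 11: rhs = 5, matching y values: 9, 10 (2 points).
  x = 12: rhs = 13, matching y values: none (0 points).
  x = 13: rhs = 17, matching y values: 6, 13 (2 points).
  x = 14: rhs = 4, matching y values: 2, 17 (2 points).
  x = 15: rhs = 18, matching y values: none (0 points).
  x = 16: rhs = 8, matching y values: none (0 points).
  x = 17: rhs = 18, matching y values: none (0 points).
  x = 18: rhs = 16, matching y values: 4, 15 (2 points).
Total affine count: 17.
Full point count |E(F_19)| = 17 + 1 = 18.
Hasse bound: |18 − (19+1)| = |-2| = 2 ≤ 2√19 ≈ 8.7178 ✓.


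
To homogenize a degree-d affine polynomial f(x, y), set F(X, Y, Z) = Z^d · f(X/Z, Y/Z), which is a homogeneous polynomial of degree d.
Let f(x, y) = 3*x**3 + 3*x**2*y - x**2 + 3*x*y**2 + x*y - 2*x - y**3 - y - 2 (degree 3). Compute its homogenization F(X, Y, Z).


F(X, Y, Z) = 3*X**3 + 3*X**2*Y - X**2*Z + 3*X*Y**2 + X*Y*Z - 2*X*Z**2 - Y**3 - Y*Z**2 - 2*Z**3

deg(f) = 3.
Substitute x = X/Z, y = Y/Z into f, then multiply by Z^3.
  monomial 3·x^3·y^0 ↦ 3·X^3·Y^0·Z^0.
  monomial 3·x^2·y^1 ↦ 3·X^2·Y^1·Z^0.
  monomial -1·x^2·y^0 ↦ -1·X^2·Y^0·Z^1.
  monomial 3·x^1·y^2 ↦ 3·X^1·Y^2·Z^0.
  monomial 1·x^1·y^1 ↦ 1·X^1·Y^1·Z^1.
  monomial -2·x^1·y^0 ↦ -2·X^1·Y^0·Z^2.
  monomial -1·x^0·y^3 ↦ -1·X^0·Y^3·Z^0.
  monomial -1·x^0·y^1 ↦ -1·X^0·Y^1·Z^2.
  monomial -2·x^0·y^0 ↦ -2·X^0·Y^0·Z^3.
Collecting: F(X, Y, Z) = 3*X**3 + 3*X**2*Y - X**2*Z + 3*X*Y**2 + X*Y*Z - 2*X*Z**2 - Y**3 - Y*Z**2 - 2*Z**3.


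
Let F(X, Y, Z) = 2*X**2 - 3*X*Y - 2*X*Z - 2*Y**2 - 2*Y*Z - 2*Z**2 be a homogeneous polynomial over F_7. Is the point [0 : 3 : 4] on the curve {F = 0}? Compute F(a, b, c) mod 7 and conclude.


F(0,3,4) ≡ 3 (mod 7); P is NOT on the curve.

Evaluate F(0, 3, 4) term-by-term (mod 7).
  2*X**2 ↦ 2·0·1·1 = 0
  -3*X*Y ↦ -3·0·3·1 = 0
  -2*X*Z ↦ -2·0·1·4 = 0
  -2*Y**2 ↦ -2·1·9·1 = -18
  -2*Y*Z ↦ -2·1·3·4 = -24
  -2*Z**2 ↦ -2·1·1·16 = -32
Sum: F(0, 3, 4) = (0) + (0) + (0) + (-18) + (-24) + (-32) = -74.
Reducing mod 7: -74 ≡ 3 (mod 7).
Since F(a, b, c) ≡ 3 ≠ 0 (mod 7), P does NOT lie on the curve.


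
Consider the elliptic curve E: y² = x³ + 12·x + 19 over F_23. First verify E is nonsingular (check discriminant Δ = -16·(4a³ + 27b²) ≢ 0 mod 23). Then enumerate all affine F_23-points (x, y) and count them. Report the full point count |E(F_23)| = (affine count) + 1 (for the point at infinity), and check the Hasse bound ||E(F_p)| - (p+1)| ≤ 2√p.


Affine points = {(1, 3), (1, 20), (3, 6), (3, 17), (4, 4), (4, 19), (6, 10), (6, 13), (7, 3), (7, 20), (8, 11), (8, 12), (10, 9), (10, 14), (13, 7), (13, 16), (15, 3), (15, 20), (16, 11), (16, 12), (18, 8), (18, 15), (20, 5), (20, 18), (22, 11), (22, 12)}; affine count = 26; |E(F_23)| = 27.

Discriminant check: Δ ∝ 4a³ + 27b² = 4·12³ + 27·19² = 4·1728 + 27·361 ≡ 7 (mod 23). Nonzero ⇒ E is nonsingular.
For each x ∈ F_23, compute rhs = x³ + 12·x + 19 mod 23, then count y ∈ F_23 with y² ≡ rhs.
  x = 0: rhs = 19, matching y values: none (0 points).
  x = 1: rhs = 9, matching y values: 3, 20 (2 points).
  x = 2: rhs = 5, matching y values: none (0 points).
  x = 3: rhs = 13, matching y values: 6, 17 (2 points).
  x = 4: rhs = 16, matching y values: 4, 19 (2 points).
  x = 5: rhs = 20, matching y values: none (0 points).
  x = 6: rhs = 8, matching y values: 10, 13 (2 points).
  x = 7: rhs = 9, matching y values: 3, 20 (2 points).
  x = 8: rhs = 6, matching y values: 11, 12 (2 points).
  x = 9: rhs = 5, matching y values: none (0 points).
  x = 10: rhs = 12, matching y values: 9, 14 (2 points).
  x = 11: rhs = 10, matching y values: none (0 points).
  x = 12: rhs = 5, matching y values: none (0 points).
  x = 13: rhs = 3, matching y values: 7, 16 (2 points).
  x = 14: rhs = 10, matching y values: none (0 points).
  x = 15: rhs = 9, matching y values: 3, 20 (2 points).
  x = 16: rhs = 6, matching y values: 11, 12 (2 points).
  x = 17: rhs = 7, matching y values: none (0 points).
  x = 18: rhs = 18, matching y values: 8, 15 (2 points).
  x = 19: rhs = 22, matching y values: none (0 points).
  x = 20: rhs = 2, matching y values: 5, 18 (2 points).
  x = 21: rhs = 10, matching y values: none (0 points).
  x = 22: rhs = 6, matching y values: 11, 12 (2 points).
Total affine count: 26.
Full point count |E(F_23)| = 26 + 1 = 27.
Hasse bound: |27 − (23+1)| = |3| = 3 ≤ 2√23 ≈ 9.5917 ✓.


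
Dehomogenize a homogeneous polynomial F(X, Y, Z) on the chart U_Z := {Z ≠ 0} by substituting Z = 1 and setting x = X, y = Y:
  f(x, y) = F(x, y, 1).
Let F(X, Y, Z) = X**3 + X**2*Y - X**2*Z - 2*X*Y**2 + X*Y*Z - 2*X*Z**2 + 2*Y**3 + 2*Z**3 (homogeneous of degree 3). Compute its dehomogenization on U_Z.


f(x, y) = x**3 + x**2*y - x**2 - 2*x*y**2 + x*y - 2*x + 2*y**3 + 2

On U_Z we set Z = 1. Each monomial c·X^i·Y^j·Z^k in F becomes c·x^i·y^j·1^k = c·x^i·y^j.
Substituting Z = 1: F(X, Y, 1) = x**3 + x**2*y - x**2 - 2*x*y**2 + x*y - 2*x + 2*y**3 + 2.
Note: deg(f) ≤ deg(F) = 3; strict inequality happens when F is divisible by Z (lost terms).


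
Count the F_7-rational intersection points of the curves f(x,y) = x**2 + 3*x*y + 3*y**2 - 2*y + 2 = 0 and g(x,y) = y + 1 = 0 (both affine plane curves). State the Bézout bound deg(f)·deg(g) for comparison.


Common zeros: {(0, 6), (3, 6)}; count = 2; Bézout bound = 2.

deg(f) = 2, deg(g) = 1, so Bézout bound = 2.
Scan x ∈ F_7. For each x, list the y ∈ F_7 with f(x, y) ≡ 0 and those with g(x, y) ≡ 0 (mod 7); the common zeros in that column are the intersection.
  x = 0: f ≡ 0 at y ∈ {4, 6}; g ≡ 0 at y ∈ {6}; common: {6}.
  x = 1: f ≡ 0 at y ∈ {1}; g ≡ 0 at y ∈ {6}; common: ∅.
  x = 2: f ≡ 0 at y ∈ {4}; g ≡ 0 at y ∈ {6}; common: ∅.
  x = 3: f ≡ 0 at y ∈ {1, 6}; g ≡ 0 at y ∈ {6}; common: {6}.
  x = 4: f ≡ 0 at y ∈ ∅; g ≡ 0 at y ∈ {6}; common: ∅.
  x = 5: f ≡ 0 at y ∈ ∅; g ≡ 0 at y ∈ {6}; common: ∅.
  x = 6: f ≡ 0 at y ∈ ∅; g ≡ 0 at y ∈ {6}; common: ∅.
Collecting: common zeros = {(0, 6), (3, 6)}, so the count is 2.
Comparison with the Bézout bound: 2 ≤ 2 = deg(f)·deg(g), as expected for curves with no common component (the bound is attained).


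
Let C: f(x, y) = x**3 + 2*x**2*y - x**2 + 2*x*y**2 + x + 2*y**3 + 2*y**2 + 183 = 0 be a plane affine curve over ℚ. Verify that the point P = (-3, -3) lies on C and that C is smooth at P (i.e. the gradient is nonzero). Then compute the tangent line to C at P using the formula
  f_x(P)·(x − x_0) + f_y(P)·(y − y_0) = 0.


Tangent line at P: 88*x + 96*y + 552 = 0.

Step 1: f(-3, -3) = 0, so P lies on C.
Step 2: partial derivatives
  f_x(x, y) = 3*x**2 + 4*x*y - 2*x + 2*y**2 + 1, f_y(x, y) = 2*x**2 + 4*x*y + 6*y**2 + 4*y.
  f_x(P) = 88, f_y(P) = 96 (gradient nonzero, so P is smooth).
Step 3: tangent line at P: 88·(x − -3) + 96·(y − -3) = 0.
Expanding: 88*x + 96*y + 552 = 0.


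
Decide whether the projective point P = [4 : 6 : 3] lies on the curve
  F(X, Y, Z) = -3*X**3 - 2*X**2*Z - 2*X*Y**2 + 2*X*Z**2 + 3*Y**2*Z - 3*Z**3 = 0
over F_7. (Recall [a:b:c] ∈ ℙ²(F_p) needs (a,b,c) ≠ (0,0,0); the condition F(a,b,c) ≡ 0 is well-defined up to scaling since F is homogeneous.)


F(4,6,3) ≡ 5 (mod 7); P is NOT on the curve.

Evaluate F(4, 6, 3) term-by-term (mod 7).
  -3*X**3 ↦ -3·64·1·1 = -192
  -2*X**2*Z ↦ -2·16·1·3 = -96
  -2*X*Y**2 ↦ -2·4·36·1 = -288
  2*X*Z**2 ↦ 2·4·1·9 = 72
  3*Y**2*Z ↦ 3·1·36·3 = 324
  -3*Z**3 ↦ -3·1·1·27 = -81
Sum: F(4, 6, 3) = (-192) + (-96) + (-288) + (72) + (324) + (-81) = -261.
Reducing mod 7: -261 ≡ 5 (mod 7).
Since F(a, b, c) ≡ 5 ≠ 0 (mod 7), P does NOT lie on the curve.


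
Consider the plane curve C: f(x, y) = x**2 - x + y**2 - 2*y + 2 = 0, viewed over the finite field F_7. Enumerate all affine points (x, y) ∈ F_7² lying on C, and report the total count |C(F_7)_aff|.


Affine F_7-points: {(2, 3), (2, 6), (3, 1), (4, 0), (4, 2), (5, 1), (6, 3), (6, 6)}; count = 8.

For each of the 49 pairs (x, y) ∈ F_7², evaluate f(x, y) mod 7. Record the zeros.
  x = 0: [0↦2, 1↦1, 2↦2, 3↦5, 4↦3, 5↦3, 6↦5]  zeros at y ∈ ∅
  x = 1: [0↦2, 1↦1, 2↦2, 3↦5, 4↦3, 5↦3, 6↦5]  zeros at y ∈ ∅
  x = 2: [0↦4, 1↦3, 2↦4, 3↦0, 4↦5, 5↦5, 6↦0]  zeros at y ∈ {3, 6}
  x = 3: [0↦1, 1↦0, 2↦1, 3↦4, 4↦2, 5↦2, 6↦4]  zeros at y ∈ {1}
  x = 4: [0↦0, 1↦6, 2↦0, 3↦3, 4↦1, 5↦1, 6↦3]  zeros at y ∈ {0, 2}
  x = 5: [0↦1, 1↦0, 2↦1, 3↦4, 4↦2, 5↦2, 6↦4]  zeros at y ∈ {1}
  x = 6: [0↦4, 1↦3, 2↦4, 3↦0, 4↦5, 5↦5, 6↦0]  zeros at y ∈ {3, 6}
Collecting zeros: affine points = {(2, 3), (2, 6), (3, 1), (4, 0), (4, 2), (5, 1), (6, 3), (6, 6)}.
Total count |C(F_7)_aff| = 8.


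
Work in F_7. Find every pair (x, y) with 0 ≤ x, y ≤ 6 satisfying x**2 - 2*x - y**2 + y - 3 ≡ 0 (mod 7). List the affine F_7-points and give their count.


Affine F_7-points: {(3, 0), (3, 1), (4, 4), (5, 4), (6, 0), (6, 1)}; count = 6.

For each of the 49 pairs (x, y) ∈ F_7², evaluate f(x, y) mod 7. Record the zeros.
  x = 0: [0↦4, 1↦4, 2↦2, 3↦5, 4↦6, 5↦5, 6↦2]  zeros at y ∈ ∅
  x = 1: [0↦3, 1↦3, 2↦1, 3↦4, 4↦5, 5↦4, 6↦1]  zeros at y ∈ ∅
  x = 2: [0↦4, 1↦4, 2↦2, 3↦5, 4↦6, 5↦5, 6↦2]  zeros at y ∈ ∅
  x = 3: [0↦0, 1↦0, 2↦5, 3↦1, 4↦2, 5↦1, 6↦5]  zeros at y ∈ {0, 1}
  x = 4: [0↦5, 1↦5, 2↦3, 3↦6, 4↦0, 5↦6, 6↦3]  zeros at y ∈ {4}
  x = 5: [0↦5, 1↦5, 2↦3, 3↦6, 4↦0, 5↦6, 6↦3]  zeros at y ∈ {4}
  x = 6: [0↦0, 1↦0, 2↦5, 3↦1, 4↦2, 5↦1, 6↦5]  zeros at y ∈ {0, 1}
Collecting zeros: affine points = {(3, 0), (3, 1), (4, 4), (5, 4), (6, 0), (6, 1)}.
Total count |C(F_7)_aff| = 6.


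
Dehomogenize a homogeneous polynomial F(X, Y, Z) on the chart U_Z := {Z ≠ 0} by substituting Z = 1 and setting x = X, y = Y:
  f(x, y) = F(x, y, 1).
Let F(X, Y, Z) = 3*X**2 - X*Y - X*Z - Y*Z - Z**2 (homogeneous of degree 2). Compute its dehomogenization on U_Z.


f(x, y) = 3*x**2 - x*y - x - y - 1

On U_Z we set Z = 1. Each monomial c·X^i·Y^j·Z^k in F becomes c·x^i·y^j·1^k = c·x^i·y^j.
Substituting Z = 1: F(X, Y, 1) = 3*x**2 - x*y - x - y - 1.
Note: deg(f) ≤ deg(F) = 2; strict inequality happens when F is divisible by Z (lost terms).


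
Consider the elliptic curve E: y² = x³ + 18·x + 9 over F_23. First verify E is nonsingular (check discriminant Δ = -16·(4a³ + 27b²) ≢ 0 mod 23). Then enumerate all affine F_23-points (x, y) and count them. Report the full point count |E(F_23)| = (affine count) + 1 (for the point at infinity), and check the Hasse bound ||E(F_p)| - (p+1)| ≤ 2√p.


Affine points = {(0, 3), (0, 20), (7, 8), (7, 15), (9, 7), (9, 16), (10, 4), (10, 19), (13, 5), (13, 18), (16, 0), (18, 1), (18, 22), (22, 6), (22, 17)}; affine count = 15; |E(F_23)| = 16.

Discriminant check: Δ ∝ 4a³ + 27b² = 4·18³ + 27·9² = 4·5832 + 27·81 ≡ 8 (mod 23). Nonzero ⇒ E is nonsingular.
For each x ∈ F_23, compute rhs = x³ + 18·x + 9 mod 23, then count y ∈ F_23 with y² ≡ rhs.
  x = 0: rhs = 9, matching y values: 3, 20 (2 points).
  x = 1: rhs = 5, matching y values: none (0 points).
  x = 2: rhs = 7, matching y values: none (0 points).
  x = 3: rhs = 21, matching y values: none (0 points).
  x = 4: rhs = 7, matching y values: none (0 points).
  x = 5: rhs = 17, matching y values: none (0 points).
  x = 6: rhs = 11, matching y values: none (0 points).
  x = 7: rhs = 18, matching y values: 8, 15 (2 points).
  x = 8: rhs = 21, matching y values: none (0 points).
  x = 9: rhs = 3, matching y values: 7, 16 (2 points).
  x = 10: rhs = 16, matching y values: 4, 19 (2 points).
  x = 11: rhs = 20, matching y values: none (0 points).
  x = 12: rhs = 21, matching y values: none (0 points).
  x = 13: rhs = 2, matching y values: 5, 18 (2 points).
  x = 14: rhs = 15, matching y values: none (0 points).
  x = 15: rhs = 20, matching y values: none (0 points).
  x = 16: rhs = 0, matching y values: 0 (1 points).
  x = 17: rhs = 7, matching y values: none (0 points).
  x = 18: rhs = 1, matching y values: 1, 22 (2 points).
  x = 19: rhs = 11, matching y values: none (0 points).
  x = 20: rhs = 20, matching y values: none (0 points).
  x = 21: rhs = 11, matching y values: none (0 points).
  x = 22: rhs = 13, matching y values: 6, 17 (2 points).
Total affine count: 15.
Full point count |E(F_23)| = 15 + 1 = 16.
Hasse bound: |16 − (23+1)| = |-8| = 8 ≤ 2√23 ≈ 9.5917 ✓.


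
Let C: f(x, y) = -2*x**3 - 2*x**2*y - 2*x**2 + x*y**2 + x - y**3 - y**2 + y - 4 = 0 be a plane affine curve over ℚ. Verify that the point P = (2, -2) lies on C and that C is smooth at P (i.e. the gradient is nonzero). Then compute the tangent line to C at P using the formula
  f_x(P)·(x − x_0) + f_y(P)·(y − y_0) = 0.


Tangent line at P: -11*x - 23*y - 24 = 0.

Step 1: f(2, -2) = 0, so P lies on C.
Step 2: partial derivatives
  f_x(x, y) = -6*x**2 - 4*x*y - 4*x + y**2 + 1, f_y(x, y) = -2*x**2 + 2*x*y - 3*y**2 - 2*y + 1.
  f_x(P) = -11, f_y(P) = -23 (gradient nonzero, so P is smooth).
Step 3: tangent line at P: -11·(x − 2) + -23·(y − -2) = 0.
Expanding: -11*x - 23*y - 24 = 0.


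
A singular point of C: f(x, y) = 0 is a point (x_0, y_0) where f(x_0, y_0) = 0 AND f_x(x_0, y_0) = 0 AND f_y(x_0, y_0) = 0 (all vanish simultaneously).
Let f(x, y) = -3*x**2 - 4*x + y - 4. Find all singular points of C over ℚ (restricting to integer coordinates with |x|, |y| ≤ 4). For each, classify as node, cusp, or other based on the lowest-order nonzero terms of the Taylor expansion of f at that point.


No singular points in the scanned grid; C is smooth there.

Compute partial derivatives:
  f_x = -6*x - 4.
  f_y = 1.
f_y = 1 is a nonzero constant, so f_y never vanishes: no point (x, y) can satisfy f = f_x = f_y = 0. In particular no (x, y) ∈ {−4, ..., 4}² is singular; the curve is smooth.


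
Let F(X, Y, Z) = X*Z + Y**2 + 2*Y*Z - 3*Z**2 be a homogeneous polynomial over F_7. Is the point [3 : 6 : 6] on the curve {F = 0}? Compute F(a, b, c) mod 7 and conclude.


F(3,6,6) ≡ 4 (mod 7); P is NOT on the curve.

Evaluate F(3, 6, 6) term-by-term (mod 7).
  X*Z ↦ 1·3·1·6 = 18
  Y**2 ↦ 1·1·36·1 = 36
  2*Y*Z ↦ 2·1·6·6 = 72
  -3*Z**2 ↦ -3·1·1·36 = -108
Sum: F(3, 6, 6) = (18) + (36) + (72) + (-108) = 18.
Reducing mod 7: 18 ≡ 4 (mod 7).
Since F(a, b, c) ≡ 4 ≠ 0 (mod 7), P does NOT lie on the curve.


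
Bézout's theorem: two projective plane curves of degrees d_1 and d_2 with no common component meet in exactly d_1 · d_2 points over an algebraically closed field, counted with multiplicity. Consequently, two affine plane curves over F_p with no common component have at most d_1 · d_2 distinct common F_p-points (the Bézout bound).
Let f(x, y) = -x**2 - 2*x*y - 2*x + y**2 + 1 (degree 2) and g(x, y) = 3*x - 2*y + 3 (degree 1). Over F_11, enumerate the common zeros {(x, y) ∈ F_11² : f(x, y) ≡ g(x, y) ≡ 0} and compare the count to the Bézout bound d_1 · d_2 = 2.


Common zeros: {(8, 8), (9, 4)}; count = 2; Bézout bound = 2.

deg(f) = 2, deg(g) = 1, so Bézout bound = 2.
Scan x ∈ F_11. For each x, list the y ∈ F_11 with f(x, y) ≡ 0 and those with g(x, y) ≡ 0 (mod 11); the common zeros in that column are the intersection.
  x = 0: f ≡ 0 at y ∈ ∅; g ≡ 0 at y ∈ {7}; common: ∅.
  x = 1: f ≡ 0 at y ∈ {6, 7}; g ≡ 0 at y ∈ {3}; common: ∅.
  x = 2: f ≡ 0 at y ∈ {2}; g ≡ 0 at y ∈ {10}; common: ∅.
  x = 3: f ≡ 0 at y ∈ {2, 4}; g ≡ 0 at y ∈ {6}; common: ∅.
  x = 4: f ≡ 0 at y ∈ ∅; g ≡ 0 at y ∈ {2}; common: ∅.
  x = 5: f ≡ 0 at y ∈ {3, 7}; g ≡ 0 at y ∈ {9}; common: ∅.
  x = 6: f ≡ 0 at y ∈ ∅; g ≡ 0 at y ∈ {5}; common: ∅.
  x = 7: f ≡ 0 at y ∈ {6, 8}; g ≡ 0 at y ∈ {1}; common: ∅.
  x = 8: f ≡ 0 at y ∈ {8}; g ≡ 0 at y ∈ {8}; common: {8}.
  x = 9: f ≡ 0 at y ∈ {3, 4}; g ≡ 0 at y ∈ {4}; common: {4}.
  x = 10: f ≡ 0 at y ∈ ∅; g ≡ 0 at y ∈ {0}; common: ∅.
Collecting: common zeros = {(8, 8), (9, 4)}, so the count is 2.
Comparison with the Bézout bound: 2 ≤ 2 = deg(f)·deg(g), as expected for curves with no common component (the bound is attained).


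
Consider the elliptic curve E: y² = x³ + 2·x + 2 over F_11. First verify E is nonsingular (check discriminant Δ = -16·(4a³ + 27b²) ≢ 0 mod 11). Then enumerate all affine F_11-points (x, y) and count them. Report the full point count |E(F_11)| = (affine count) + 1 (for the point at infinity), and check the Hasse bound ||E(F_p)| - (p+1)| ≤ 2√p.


Affine points = {(1, 4), (1, 7), (2, 5), (2, 6), (5, 4), (5, 7), (9, 1), (9, 10)}; affine count = 8; |E(F_11)| = 9.

Discriminant check: Δ ∝ 4a³ + 27b² = 4·2³ + 27·2² = 4·8 + 27·4 ≡ 8 (mod 11). Nonzero ⇒ E is nonsingular.
For each x ∈ F_11, compute rhs = x³ + 2·x + 2 mod 11, then count y ∈ F_11 with y² ≡ rhs.
  x = 0: rhs = 2, matching y values: none (0 points).
  x = 1: rhs = 5, matching y values: 4, 7 (2 points).
  x = 2: rhs = 3, matching y values: 5, 6 (2 points).
  x = 3: rhs = 2, matching y values: none (0 points).
  x = 4: rhs = 8, matching y values: none (0 points).
  x = 5: rhs = 5, matching y values: 4, 7 (2 points).
  x = 6: rhs = 10, matching y values: none (0 points).
  x = 7: rhs = 7, matching y values: none (0 points).
  x = 8: rhs = 2, matching y values: none (0 points).
  x = 9: rhs = 1, matching y values: 1, 10 (2 points).
  x = 10: rhs = 10, matching y values: none (0 points).
Total affine count: 8.
Full point count |E(F_11)| = 8 + 1 = 9.
Hasse bound: |9 − (11+1)| = |-3| = 3 ≤ 2√11 ≈ 6.6332 ✓.
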